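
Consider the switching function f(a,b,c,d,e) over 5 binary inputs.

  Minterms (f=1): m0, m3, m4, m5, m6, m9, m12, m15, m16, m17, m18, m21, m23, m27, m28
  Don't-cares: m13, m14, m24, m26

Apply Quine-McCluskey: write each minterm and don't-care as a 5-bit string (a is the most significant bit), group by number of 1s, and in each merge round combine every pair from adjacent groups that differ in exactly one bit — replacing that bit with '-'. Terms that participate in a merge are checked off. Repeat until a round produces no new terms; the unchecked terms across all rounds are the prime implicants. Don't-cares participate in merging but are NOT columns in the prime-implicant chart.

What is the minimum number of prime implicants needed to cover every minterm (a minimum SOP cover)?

size-2^0 implicants → 00000(✓)  00011  00100(✓)  00101(✓)  00110(✓)  01001(✓)  01100(✓)  01101(✓)  01110(✓)  01111(✓)  10000(✓)  10001(✓)  10010(✓)  10101(✓)  10111(✓)  11000(✓)  11010(✓)  11011(✓)  11100(✓)
size-2^1 implicants → -0000  -0101  -1100  0-100(✓)  0-101(✓)  0-110(✓)  00-00  001-0(✓)  0010-(✓)  01-01  011-0(✓)  011-1(✓)  0110-(✓)  0111-(✓)  1-000(✓)  1-010(✓)  10-01  100-0(✓)  1000-  101-1  11-00  110-0(✓)  1101-
size-2^2 implicants → 0-1-0  0-10-  011--  1-0-0
Unchecked terms (primes): -0000, -0101, -1100, 0-1-0, 0-10-, 00-00, 00011, 01-01, 011--, 1-0-0, 10-01, 1000-, 101-1, 11-00, 1101-
Minterm coverage:
  m0 ⊆ -0000,00-00
  m3 ⊆ 00011 [E]
  m4 ⊆ 0-1-0,0-10-,00-00
  m5 ⊆ -0101,0-10-
  m6 ⊆ 0-1-0 [E]
  m9 ⊆ 01-01 [E]
  m12 ⊆ -1100,0-1-0,0-10-,011--
  m15 ⊆ 011-- [E]
  m16 ⊆ -0000,1-0-0,1000-
  m17 ⊆ 10-01,1000-
  m18 ⊆ 1-0-0 [E]
  m21 ⊆ -0101,10-01,101-1
  m23 ⊆ 101-1 [E]
  m27 ⊆ 1101- [E]
  m28 ⊆ -1100,11-00
E = {0-1-0, 00011, 01-01, 011--, 1-0-0, 101-1, 1101-}
Petrick residual → -0000, -0101, -1100, 10-01
Cover = b'c'd'e' + b'cd'e + bcd'e' + a'ce' + a'b'c'de + a'bd'e + a'bc + ac'e' + ab'd'e + ab'ce + abc'd  |cover|=11

11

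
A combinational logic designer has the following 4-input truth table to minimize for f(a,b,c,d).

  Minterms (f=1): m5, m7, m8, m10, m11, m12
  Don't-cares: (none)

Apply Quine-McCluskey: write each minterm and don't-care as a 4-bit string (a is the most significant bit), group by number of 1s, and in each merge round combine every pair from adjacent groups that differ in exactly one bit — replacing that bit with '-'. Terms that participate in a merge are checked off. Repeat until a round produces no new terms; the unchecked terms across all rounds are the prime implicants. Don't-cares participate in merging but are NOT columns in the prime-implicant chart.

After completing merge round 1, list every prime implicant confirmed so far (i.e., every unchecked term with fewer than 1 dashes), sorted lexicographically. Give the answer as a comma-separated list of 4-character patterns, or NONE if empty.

[col 0] 0101*, 0111*, 1000*, 1010*, 1011*, 1100*
[col 1] 01-1, 1-00, 10-0, 101-
Prime implicants: 01-1, 1-00, 10-0, 101-

NONE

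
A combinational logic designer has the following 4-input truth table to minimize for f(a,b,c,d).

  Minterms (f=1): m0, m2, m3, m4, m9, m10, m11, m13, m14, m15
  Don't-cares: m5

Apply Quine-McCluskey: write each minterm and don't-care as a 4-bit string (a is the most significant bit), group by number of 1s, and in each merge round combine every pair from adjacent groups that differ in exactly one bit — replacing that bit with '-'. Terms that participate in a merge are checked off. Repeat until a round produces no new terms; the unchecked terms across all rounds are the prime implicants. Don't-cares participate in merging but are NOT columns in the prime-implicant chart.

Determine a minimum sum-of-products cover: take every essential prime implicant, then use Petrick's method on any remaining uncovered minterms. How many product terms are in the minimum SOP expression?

4

[col 0] 0000*, 0010*, 0011*, 0100*, 0101*, 1001*, 1010*, 1011*, 1101*, 1110*, 1111*
[col 1] -010*, -011*, -101, 0-00, 00-0, 001-*, 010-, 1-01*, 1-10*, 1-11*, 10-1*, 101-*, 11-1*, 111-*
[col 2] -01-, 1--1, 1-1-
Prime implicants: -01-, -101, 0-00, 00-0, 010-, 1--1, 1-1-
PI chart (minterm → PIs covering it):
  0 | 0-00,00-0
  2 | -01-,00-0
  3 | -01-  (sole → essential)
  4 | 0-00,010-
  9 | 1--1  (sole → essential)
  10 | -01-,1-1-
  11 | -01-,1--1,1-1-
  13 | -101,1--1
  14 | 1-1-  (sole → essential)
  15 | 1--1,1-1-
Essential prime implicants: -01-, 1--1, 1-1-
Petrick residual → 0-00
Minimum SOP uses 4 PIs: b'c + a'c'd' + ad + ac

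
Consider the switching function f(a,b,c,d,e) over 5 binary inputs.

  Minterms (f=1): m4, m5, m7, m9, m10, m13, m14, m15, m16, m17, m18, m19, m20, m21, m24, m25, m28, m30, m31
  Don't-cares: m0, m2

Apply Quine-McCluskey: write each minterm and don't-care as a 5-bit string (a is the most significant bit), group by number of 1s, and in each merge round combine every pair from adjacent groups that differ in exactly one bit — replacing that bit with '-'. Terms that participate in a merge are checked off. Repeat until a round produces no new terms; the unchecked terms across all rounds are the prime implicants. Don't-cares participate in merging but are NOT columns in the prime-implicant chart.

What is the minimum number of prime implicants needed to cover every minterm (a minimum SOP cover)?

7

[col 0] 00000*, 00010*, 00100*, 00101*, 00111*, 01001*, 01010*, 01101*, 01110*, 01111*, 10000*, 10001*, 10010*, 10011*, 10100*, 10101*, 11000*, 11001*, 11100*, 11110*, 11111*
[col 1] -0000*, -0010*, -0100*, -0101*, -1001, -1110*, -1111*, 0-010, 0-101*, 0-111*, 00-00*, 000-0*, 001-1*, 0010-*, 01-01, 01-10, 011-1*, 0111-*, 1-000*, 1-001*, 1-100*, 10-00*, 10-01*, 100-0*, 100-1*, 1000-*, 1001-*, 1010-*, 11-00*, 1100-*, 111-0, 1111-*
[col 2] -0-00, -00-0, -010-, -111-, 0-1-1, 1--00, 1-00-, 10-0-, 100--
Prime implicants: -0-00, -00-0, -010-, -1001, -111-, 0-010, 0-1-1, 01-01, 01-10, 1--00, 1-00-, 10-0-, 100--, 111-0
PI chart (minterm → PIs covering it):
  4 | -0-00,-010-
  5 | -010-,0-1-1
  7 | 0-1-1  (sole → essential)
  9 | -1001,01-01
  10 | 0-010,01-10
  13 | 0-1-1,01-01
  14 | -111-,01-10
  15 | -111-,0-1-1
  16 | -0-00,-00-0,1--00,1-00-,10-0-,100--
  17 | 1-00-,10-0-,100--
  18 | -00-0,100--
  19 | 100--  (sole → essential)
  20 | -0-00,-010-,1--00,10-0-
  21 | -010-,10-0-
  24 | 1--00,1-00-
  25 | -1001,1-00-
  28 | 1--00,111-0
  30 | -111-,111-0
  31 | -111-  (sole → essential)
Essential prime implicants: -111-, 0-1-1, 100--
Petrick residual → -010-, -1001, 0-010, 1--00
Minimum SOP uses 7 PIs: b'cd' + bc'd'e + bcd + a'c'de' + a'ce + ad'e' + ab'c'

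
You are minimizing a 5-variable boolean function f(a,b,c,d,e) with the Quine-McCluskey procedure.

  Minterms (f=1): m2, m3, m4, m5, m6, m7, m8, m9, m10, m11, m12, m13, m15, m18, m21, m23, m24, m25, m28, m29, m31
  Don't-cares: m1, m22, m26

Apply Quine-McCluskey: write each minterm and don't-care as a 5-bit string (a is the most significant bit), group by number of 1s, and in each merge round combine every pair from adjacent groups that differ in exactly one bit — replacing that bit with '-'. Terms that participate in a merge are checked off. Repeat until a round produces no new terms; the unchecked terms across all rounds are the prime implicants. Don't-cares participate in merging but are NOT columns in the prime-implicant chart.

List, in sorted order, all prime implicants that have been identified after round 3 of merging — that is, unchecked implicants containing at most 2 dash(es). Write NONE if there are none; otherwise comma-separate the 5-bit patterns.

--010, -0-10, -011-, -10-0, 0-01-, 0-10-, 00-1-, 001--, 010--

[col 0] 00001*, 00010*, 00011*, 00100*, 00101*, 00110*, 00111*, 01000*, 01001*, 01010*, 01011*, 01100*, 01101*, 01111*, 10010*, 10101*, 10110*, 10111*, 11000*, 11001*, 11010*, 11100*, 11101*, 11111*
[col 1] -0010*, -0101*, -0110*, -0111*, -1000*, -1001*, -1010*, -1100*, -1101*, -1111*, 0-001*, 0-010*, 0-011*, 0-100*, 0-101*, 0-111*, 00-01*, 00-10*, 00-11*, 000-1*, 0001-*, 001-0*, 001-1*, 0010-*, 0011-*, 01-00*, 01-01*, 01-11*, 010-0*, 010-1*, 0100-*, 0101-*, 011-1*, 0110-*, 1-010*, 1-101*, 1-111*, 10-10*, 101-1*, 1011-*, 11-00*, 11-01*, 110-0*, 1100-*, 111-1*, 1110-*
[col 2] --010, --101*, --111*, -0-10, -01-1*, -011-, -1-00*, -1-01*, -10-0, -100-*, -11-1*, -110-*, 0--01*, 0--11*, 0-0-1*, 0-01-, 0-1-1*, 0-10-, 00--1*, 00-1-, 001--, 01--1*, 01-0-*, 010--, 1-1-1*, 11-0-*
[col 3] --1-1, -1-0-, 0---1
Prime implicants: --010, --1-1, -0-10, -011-, -1-0-, -10-0, 0---1, 0-01-, 0-10-, 00-1-, 001--, 010--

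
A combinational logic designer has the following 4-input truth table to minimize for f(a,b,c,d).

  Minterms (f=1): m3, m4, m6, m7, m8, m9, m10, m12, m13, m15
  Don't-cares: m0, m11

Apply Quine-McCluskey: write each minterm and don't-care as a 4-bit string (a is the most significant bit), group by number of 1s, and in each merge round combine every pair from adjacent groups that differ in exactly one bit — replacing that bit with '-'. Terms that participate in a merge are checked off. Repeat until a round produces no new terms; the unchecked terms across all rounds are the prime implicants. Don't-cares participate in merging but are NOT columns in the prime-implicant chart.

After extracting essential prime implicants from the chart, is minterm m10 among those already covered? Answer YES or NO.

Round 0: 0000✓ 0011✓ 0100✓ 0110✓ 0111✓ 1000✓ 1001✓ 1010✓ 1011✓ 1100✓ 1101✓ 1111✓
Round 1: -000✓ -011✓ -100✓ -111✓ 0-00✓ 0-11✓ 01-0 011- 1-00✓ 1-01✓ 1-11✓ 10-0✓ 10-1✓ 100-✓ 101-✓ 11-1✓ 110-✓
Round 2: --00 --11 1--1 1-0- 10--
PIs = {--00, --11, 01-0, 011-, 1--1, 1-0-, 10--}
Coverage chart:
  m3: --11 ←essential
  m4: --00,01-0
  m6: 01-0,011-
  m7: --11,011-
  m8: --00,1-0-,10--
  m9: 1--1,1-0-,10--
  m10: 10-- ←essential
  m12: --00,1-0-
  m13: 1--1,1-0-
  m15: --11,1--1
Essential: --11, 10--

YES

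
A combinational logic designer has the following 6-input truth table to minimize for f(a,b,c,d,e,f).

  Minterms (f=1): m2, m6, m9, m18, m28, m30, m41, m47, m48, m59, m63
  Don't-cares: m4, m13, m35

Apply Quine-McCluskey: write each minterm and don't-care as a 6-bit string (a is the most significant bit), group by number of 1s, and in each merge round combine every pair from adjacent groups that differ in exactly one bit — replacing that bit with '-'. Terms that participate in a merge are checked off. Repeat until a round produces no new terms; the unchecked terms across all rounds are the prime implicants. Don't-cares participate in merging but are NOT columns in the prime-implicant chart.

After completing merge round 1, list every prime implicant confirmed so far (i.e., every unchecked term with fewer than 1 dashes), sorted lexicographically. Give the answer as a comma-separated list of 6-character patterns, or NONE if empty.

100011, 110000

Round 0: 000010✓ 000100✓ 000110✓ 001001✓ 001101✓ 010010✓ 011100✓ 011110✓ 100011 101001✓ 101111✓ 110000 111011✓ 111111✓
Round 1: -01001 0-0010 000-10 0001-0 001-01 0111-0 1-1111 111-11
PIs = {-01001, 0-0010, 000-10, 0001-0, 001-01, 0111-0, 1-1111, 100011, 110000, 111-11}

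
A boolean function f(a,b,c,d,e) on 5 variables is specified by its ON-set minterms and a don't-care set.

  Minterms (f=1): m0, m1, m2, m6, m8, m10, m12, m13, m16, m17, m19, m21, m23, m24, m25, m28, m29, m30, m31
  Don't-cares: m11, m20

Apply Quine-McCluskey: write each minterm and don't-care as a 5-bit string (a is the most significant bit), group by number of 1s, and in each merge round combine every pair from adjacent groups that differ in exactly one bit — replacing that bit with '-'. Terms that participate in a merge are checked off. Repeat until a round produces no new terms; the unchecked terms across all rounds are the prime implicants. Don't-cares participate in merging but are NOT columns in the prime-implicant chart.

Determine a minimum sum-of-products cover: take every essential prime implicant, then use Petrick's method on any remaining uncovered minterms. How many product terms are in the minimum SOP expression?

Round 0: 00000✓ 00001✓ 00010✓ 00110✓ 01000✓ 01010✓ 01011✓ 01100✓ 01101✓ 10000✓ 10001✓ 10011✓ 10100✓ 10101✓ 10111✓ 11000✓ 11001✓ 11100✓ 11101✓ 11110✓ 11111✓
Round 1: -0000✓ -0001✓ -1000✓ -1100✓ -1101✓ 0-000✓ 0-010✓ 00-10 000-0✓ 0000-✓ 01-00✓ 010-0✓ 0101- 0110-✓ 1-000✓ 1-001✓ 1-100✓ 1-101✓ 1-111✓ 10-00✓ 10-01✓ 10-11✓ 100-1✓ 1000-✓ 101-1✓ 1010-✓ 11-00✓ 11-01✓ 1100-✓ 111-0✓ 111-1✓ 1110-✓ 1111-✓
Round 2: --000 -000- -1-00 -110- 0-0-0 1--00✓ 1--01✓ 1-00-✓ 1-1-1 1-10-✓ 10--1 10-0-✓ 11-0-✓ 111--
Round 3: 1--0-
PIs = {--000, -000-, -1-00, -110-, 0-0-0, 00-10, 0101-, 1--0-, 1-1-1, 10--1, 111--}
Coverage chart:
  m0: --000,-000-,0-0-0
  m1: -000- ←essential
  m2: 0-0-0,00-10
  m6: 00-10 ←essential
  m8: --000,-1-00,0-0-0
  m10: 0-0-0,0101-
  m12: -1-00,-110-
  m13: -110- ←essential
  m16: --000,-000-,1--0-
  m17: -000-,1--0-,10--1
  m19: 10--1 ←essential
  m21: 1--0-,1-1-1,10--1
  m23: 1-1-1,10--1
  m24: --000,-1-00,1--0-
  m25: 1--0- ←essential
  m28: -1-00,-110-,1--0-,111--
  m29: -110-,1--0-,1-1-1,111--
  m30: 111-- ←essential
  m31: 1-1-1,111--
Essential: -000-, -110-, 00-10, 1--0-, 10--1, 111--
Petrick residual → 0-0-0
Min cover (7 terms): b'c'd' + bcd' + a'c'e' + a'b'de' + ad' + ab'e + abc

7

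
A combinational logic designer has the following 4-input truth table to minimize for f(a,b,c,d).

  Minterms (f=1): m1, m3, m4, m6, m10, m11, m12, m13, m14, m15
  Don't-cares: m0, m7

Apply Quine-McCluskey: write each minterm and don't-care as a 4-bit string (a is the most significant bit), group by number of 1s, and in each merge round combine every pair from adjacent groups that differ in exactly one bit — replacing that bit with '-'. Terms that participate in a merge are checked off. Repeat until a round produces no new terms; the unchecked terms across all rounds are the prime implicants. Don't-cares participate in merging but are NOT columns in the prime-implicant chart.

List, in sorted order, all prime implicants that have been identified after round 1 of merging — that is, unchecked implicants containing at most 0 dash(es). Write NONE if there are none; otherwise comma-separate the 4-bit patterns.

size-2^0 implicants → 0000(✓)  0001(✓)  0011(✓)  0100(✓)  0110(✓)  0111(✓)  1010(✓)  1011(✓)  1100(✓)  1101(✓)  1110(✓)  1111(✓)
size-2^1 implicants → -011(✓)  -100(✓)  -110(✓)  -111(✓)  0-00  0-11(✓)  00-1  000-  01-0(✓)  011-(✓)  1-10(✓)  1-11(✓)  101-(✓)  11-0(✓)  11-1(✓)  110-(✓)  111-(✓)
size-2^2 implicants → --11  -1-0  -11-  1-1-  11--
Unchecked terms (primes): --11, -1-0, -11-, 0-00, 00-1, 000-, 1-1-, 11--

NONE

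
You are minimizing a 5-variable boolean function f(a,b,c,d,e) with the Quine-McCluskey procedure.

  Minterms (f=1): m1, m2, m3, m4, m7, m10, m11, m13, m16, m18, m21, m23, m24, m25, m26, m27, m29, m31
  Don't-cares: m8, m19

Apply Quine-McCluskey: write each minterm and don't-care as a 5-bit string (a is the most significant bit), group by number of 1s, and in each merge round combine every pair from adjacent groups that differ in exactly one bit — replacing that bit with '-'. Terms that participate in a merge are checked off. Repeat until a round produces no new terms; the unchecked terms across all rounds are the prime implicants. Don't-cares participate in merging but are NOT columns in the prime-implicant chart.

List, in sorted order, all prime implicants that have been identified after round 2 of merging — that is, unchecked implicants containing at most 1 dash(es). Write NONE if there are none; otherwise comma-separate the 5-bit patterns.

-1101, 000-1, 00100

[col 0] 00001*, 00010*, 00011*, 00100, 00111*, 01000*, 01010*, 01011*, 01101*, 10000*, 10010*, 10011*, 10101*, 10111*, 11000*, 11001*, 11010*, 11011*, 11101*, 11111*
[col 1] -0010*, -0011*, -0111*, -1000*, -1010*, -1011*, -1101, 0-010*, 0-011*, 00-11*, 000-1, 0001-*, 010-0*, 0101-*, 1-000*, 1-010*, 1-011*, 1-101*, 1-111*, 10-11*, 100-0*, 1001-*, 101-1*, 11-01*, 11-11*, 110-0*, 110-1*, 1100-*, 1101-*, 111-1*
[col 2] --010*, --011*, -0-11, -001-*, -10-0, -101-*, 0-01-*, 1--11, 1-0-0, 1-01-*, 1-1-1, 11--1, 110--
[col 3] --01-
Prime implicants: --01-, -0-11, -10-0, -1101, 000-1, 00100, 1--11, 1-0-0, 1-1-1, 11--1, 110--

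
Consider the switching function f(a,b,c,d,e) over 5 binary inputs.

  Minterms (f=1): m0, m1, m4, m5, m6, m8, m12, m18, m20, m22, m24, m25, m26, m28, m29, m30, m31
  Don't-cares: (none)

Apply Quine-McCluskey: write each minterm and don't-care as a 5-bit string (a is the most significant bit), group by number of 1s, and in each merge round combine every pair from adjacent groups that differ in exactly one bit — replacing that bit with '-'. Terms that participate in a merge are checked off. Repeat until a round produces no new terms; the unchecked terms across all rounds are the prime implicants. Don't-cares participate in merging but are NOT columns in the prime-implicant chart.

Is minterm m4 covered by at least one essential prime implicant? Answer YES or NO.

[col 0] 00000*, 00001*, 00100*, 00101*, 00110*, 01000*, 01100*, 10010*, 10100*, 10110*, 11000*, 11001*, 11010*, 11100*, 11101*, 11110*, 11111*
[col 1] -0100*, -0110*, -1000*, -1100*, 0-000*, 0-100*, 00-00*, 00-01*, 0000-*, 001-0*, 0010-*, 01-00*, 1-010*, 1-100*, 1-110*, 10-10*, 101-0*, 11-00*, 11-01*, 11-10*, 110-0*, 1100-*, 111-0*, 111-1*, 1110-*, 1111-*
[col 2] --100, -01-0, -1-00, 0--00, 00-0-, 1--10, 1-1-0, 11--0, 11-0-, 111--
Prime implicants: --100, -01-0, -1-00, 0--00, 00-0-, 1--10, 1-1-0, 11--0, 11-0-, 111--
PI chart (minterm → PIs covering it):
  0 | 0--00,00-0-
  1 | 00-0-  (sole → essential)
  4 | --100,-01-0,0--00,00-0-
  5 | 00-0-  (sole → essential)
  6 | -01-0  (sole → essential)
  8 | -1-00,0--00
  12 | --100,-1-00,0--00
  18 | 1--10  (sole → essential)
  20 | --100,-01-0,1-1-0
  22 | -01-0,1--10,1-1-0
  24 | -1-00,11--0,11-0-
  25 | 11-0-  (sole → essential)
  26 | 1--10,11--0
  28 | --100,-1-00,1-1-0,11--0,11-0-,111--
  29 | 11-0-,111--
  30 | 1--10,1-1-0,11--0,111--
  31 | 111--  (sole → essential)
Essential prime implicants: -01-0, 00-0-, 1--10, 11-0-, 111--

YES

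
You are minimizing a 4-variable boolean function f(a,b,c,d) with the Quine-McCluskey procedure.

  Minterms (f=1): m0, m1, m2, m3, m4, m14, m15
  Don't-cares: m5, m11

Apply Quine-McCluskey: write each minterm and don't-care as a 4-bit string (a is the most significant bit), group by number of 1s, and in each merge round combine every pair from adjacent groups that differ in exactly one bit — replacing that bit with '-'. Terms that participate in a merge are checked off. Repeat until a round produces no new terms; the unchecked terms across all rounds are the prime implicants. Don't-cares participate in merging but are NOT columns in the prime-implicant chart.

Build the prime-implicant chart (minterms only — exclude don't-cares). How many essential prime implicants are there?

size-2^0 implicants → 0000(✓)  0001(✓)  0010(✓)  0011(✓)  0100(✓)  0101(✓)  1011(✓)  1110(✓)  1111(✓)
size-2^1 implicants → -011  0-00(✓)  0-01(✓)  00-0(✓)  00-1(✓)  000-(✓)  001-(✓)  010-(✓)  1-11  111-
size-2^2 implicants → 0-0-  00--
Unchecked terms (primes): -011, 0-0-, 00--, 1-11, 111-
Minterm coverage:
  m0 ⊆ 0-0-,00--
  m1 ⊆ 0-0-,00--
  m2 ⊆ 00-- [E]
  m3 ⊆ -011,00--
  m4 ⊆ 0-0- [E]
  m14 ⊆ 111- [E]
  m15 ⊆ 1-11,111-
E = {0-0-, 00--, 111-}

3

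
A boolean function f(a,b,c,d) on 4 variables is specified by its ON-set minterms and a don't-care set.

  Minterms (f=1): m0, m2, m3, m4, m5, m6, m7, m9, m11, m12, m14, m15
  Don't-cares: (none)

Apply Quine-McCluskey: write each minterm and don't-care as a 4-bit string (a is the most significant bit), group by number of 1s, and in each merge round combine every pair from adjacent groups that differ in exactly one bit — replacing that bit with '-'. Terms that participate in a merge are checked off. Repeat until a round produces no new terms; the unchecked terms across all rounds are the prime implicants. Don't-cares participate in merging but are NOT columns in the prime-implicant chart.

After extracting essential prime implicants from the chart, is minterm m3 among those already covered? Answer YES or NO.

NO

size-2^0 implicants → 0000(✓)  0010(✓)  0011(✓)  0100(✓)  0101(✓)  0110(✓)  0111(✓)  1001(✓)  1011(✓)  1100(✓)  1110(✓)  1111(✓)
size-2^1 implicants → -011(✓)  -100(✓)  -110(✓)  -111(✓)  0-00(✓)  0-10(✓)  0-11(✓)  00-0(✓)  001-(✓)  01-0(✓)  01-1(✓)  010-(✓)  011-(✓)  1-11(✓)  10-1  11-0(✓)  111-(✓)
size-2^2 implicants → --11  -1-0  -11-  0--0  0-1-  01--
Unchecked terms (primes): --11, -1-0, -11-, 0--0, 0-1-, 01--, 10-1
Minterm coverage:
  m0 ⊆ 0--0 [E]
  m2 ⊆ 0--0,0-1-
  m3 ⊆ --11,0-1-
  m4 ⊆ -1-0,0--0,01--
  m5 ⊆ 01-- [E]
  m6 ⊆ -1-0,-11-,0--0,0-1-,01--
  m7 ⊆ --11,-11-,0-1-,01--
  m9 ⊆ 10-1 [E]
  m11 ⊆ --11,10-1
  m12 ⊆ -1-0 [E]
  m14 ⊆ -1-0,-11-
  m15 ⊆ --11,-11-
E = {-1-0, 0--0, 01--, 10-1}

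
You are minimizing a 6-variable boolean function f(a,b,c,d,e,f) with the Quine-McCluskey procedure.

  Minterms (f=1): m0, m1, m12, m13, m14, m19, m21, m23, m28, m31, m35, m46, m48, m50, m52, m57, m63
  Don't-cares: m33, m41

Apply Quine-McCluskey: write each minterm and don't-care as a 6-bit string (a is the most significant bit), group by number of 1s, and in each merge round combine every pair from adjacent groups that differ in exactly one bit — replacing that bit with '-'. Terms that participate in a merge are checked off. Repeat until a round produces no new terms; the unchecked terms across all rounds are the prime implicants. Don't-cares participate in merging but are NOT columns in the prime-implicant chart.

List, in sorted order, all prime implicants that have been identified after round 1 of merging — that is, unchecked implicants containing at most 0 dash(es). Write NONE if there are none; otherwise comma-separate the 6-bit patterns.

size-2^0 implicants → 000000(✓)  000001(✓)  001100(✓)  001101(✓)  001110(✓)  010011(✓)  010101(✓)  010111(✓)  011100(✓)  011111(✓)  100001(✓)  100011(✓)  101001(✓)  101110(✓)  110000(✓)  110010(✓)  110100(✓)  111001(✓)  111111(✓)
size-2^1 implicants → -00001  -01110  -11111  0-1100  00000-  0011-0  00110-  01-111  010-11  0101-1  1-1001  10-001  1000-1  110-00  1100-0
Unchecked terms (primes): -00001, -01110, -11111, 0-1100, 00000-, 0011-0, 00110-, 01-111, 010-11, 0101-1, 1-1001, 10-001, 1000-1, 110-00, 1100-0

NONE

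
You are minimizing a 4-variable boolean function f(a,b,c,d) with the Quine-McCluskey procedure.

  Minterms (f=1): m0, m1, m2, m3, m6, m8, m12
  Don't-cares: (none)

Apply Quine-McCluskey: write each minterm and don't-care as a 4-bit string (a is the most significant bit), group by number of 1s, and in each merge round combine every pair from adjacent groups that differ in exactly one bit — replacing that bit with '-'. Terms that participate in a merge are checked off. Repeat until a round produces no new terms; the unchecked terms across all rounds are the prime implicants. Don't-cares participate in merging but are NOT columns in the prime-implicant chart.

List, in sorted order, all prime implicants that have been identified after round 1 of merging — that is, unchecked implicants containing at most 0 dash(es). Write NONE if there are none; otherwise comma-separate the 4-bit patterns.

size-2^0 implicants → 0000(✓)  0001(✓)  0010(✓)  0011(✓)  0110(✓)  1000(✓)  1100(✓)
size-2^1 implicants → -000  0-10  00-0(✓)  00-1(✓)  000-(✓)  001-(✓)  1-00
size-2^2 implicants → 00--
Unchecked terms (primes): -000, 0-10, 00--, 1-00

NONE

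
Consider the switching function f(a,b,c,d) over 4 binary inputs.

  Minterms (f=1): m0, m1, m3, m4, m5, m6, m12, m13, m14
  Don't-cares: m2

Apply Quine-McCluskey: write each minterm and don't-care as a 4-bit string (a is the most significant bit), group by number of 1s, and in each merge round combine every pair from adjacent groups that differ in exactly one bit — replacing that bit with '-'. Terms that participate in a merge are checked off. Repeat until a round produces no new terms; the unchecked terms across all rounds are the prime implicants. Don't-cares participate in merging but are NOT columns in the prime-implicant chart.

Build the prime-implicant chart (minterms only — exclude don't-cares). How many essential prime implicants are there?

3

Round 0: 0000✓ 0001✓ 0010✓ 0011✓ 0100✓ 0101✓ 0110✓ 1100✓ 1101✓ 1110✓
Round 1: -100✓ -101✓ -110✓ 0-00✓ 0-01✓ 0-10✓ 00-0✓ 00-1✓ 000-✓ 001-✓ 01-0✓ 010-✓ 11-0✓ 110-✓
Round 2: -1-0 -10- 0--0 0-0- 00--
PIs = {-1-0, -10-, 0--0, 0-0-, 00--}
Coverage chart:
  m0: 0--0,0-0-,00--
  m1: 0-0-,00--
  m3: 00-- ←essential
  m4: -1-0,-10-,0--0,0-0-
  m5: -10-,0-0-
  m6: -1-0,0--0
  m12: -1-0,-10-
  m13: -10- ←essential
  m14: -1-0 ←essential
Essential: -1-0, -10-, 00--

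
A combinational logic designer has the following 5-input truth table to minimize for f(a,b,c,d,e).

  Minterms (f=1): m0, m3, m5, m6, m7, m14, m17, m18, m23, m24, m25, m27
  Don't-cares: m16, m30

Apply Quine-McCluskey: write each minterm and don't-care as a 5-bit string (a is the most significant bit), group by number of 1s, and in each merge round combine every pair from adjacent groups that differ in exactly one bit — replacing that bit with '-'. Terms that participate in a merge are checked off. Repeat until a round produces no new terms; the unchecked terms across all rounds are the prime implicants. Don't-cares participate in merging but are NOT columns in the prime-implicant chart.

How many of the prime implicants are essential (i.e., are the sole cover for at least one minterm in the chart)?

size-2^0 implicants → 00000(✓)  00011(✓)  00101(✓)  00110(✓)  00111(✓)  01110(✓)  10000(✓)  10001(✓)  10010(✓)  10111(✓)  11000(✓)  11001(✓)  11011(✓)  11110(✓)
size-2^1 implicants → -0000  -0111  -1110  0-110  00-11  001-1  0011-  1-000(✓)  1-001(✓)  100-0  1000-(✓)  110-1  1100-(✓)
size-2^2 implicants → 1-00-
Unchecked terms (primes): -0000, -0111, -1110, 0-110, 00-11, 001-1, 0011-, 1-00-, 100-0, 110-1
Minterm coverage:
  m0 ⊆ -0000 [E]
  m3 ⊆ 00-11 [E]
  m5 ⊆ 001-1 [E]
  m6 ⊆ 0-110,0011-
  m7 ⊆ -0111,00-11,001-1,0011-
  m14 ⊆ -1110,0-110
  m17 ⊆ 1-00- [E]
  m18 ⊆ 100-0 [E]
  m23 ⊆ -0111 [E]
  m24 ⊆ 1-00- [E]
  m25 ⊆ 1-00-,110-1
  m27 ⊆ 110-1 [E]
E = {-0000, -0111, 00-11, 001-1, 1-00-, 100-0, 110-1}

7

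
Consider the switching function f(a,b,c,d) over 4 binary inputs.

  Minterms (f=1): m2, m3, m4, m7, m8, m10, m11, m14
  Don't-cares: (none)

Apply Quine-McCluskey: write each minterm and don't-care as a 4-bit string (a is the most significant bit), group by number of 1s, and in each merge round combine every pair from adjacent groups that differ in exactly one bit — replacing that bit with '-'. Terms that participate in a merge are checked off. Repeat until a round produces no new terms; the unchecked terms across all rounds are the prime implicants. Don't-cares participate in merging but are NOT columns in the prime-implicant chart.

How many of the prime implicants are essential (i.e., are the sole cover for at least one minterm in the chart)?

5

size-2^0 implicants → 0010(✓)  0011(✓)  0100  0111(✓)  1000(✓)  1010(✓)  1011(✓)  1110(✓)
size-2^1 implicants → -010(✓)  -011(✓)  0-11  001-(✓)  1-10  10-0  101-(✓)
size-2^2 implicants → -01-
Unchecked terms (primes): -01-, 0-11, 0100, 1-10, 10-0
Minterm coverage:
  m2 ⊆ -01- [E]
  m3 ⊆ -01-,0-11
  m4 ⊆ 0100 [E]
  m7 ⊆ 0-11 [E]
  m8 ⊆ 10-0 [E]
  m10 ⊆ -01-,1-10,10-0
  m11 ⊆ -01- [E]
  m14 ⊆ 1-10 [E]
E = {-01-, 0-11, 0100, 1-10, 10-0}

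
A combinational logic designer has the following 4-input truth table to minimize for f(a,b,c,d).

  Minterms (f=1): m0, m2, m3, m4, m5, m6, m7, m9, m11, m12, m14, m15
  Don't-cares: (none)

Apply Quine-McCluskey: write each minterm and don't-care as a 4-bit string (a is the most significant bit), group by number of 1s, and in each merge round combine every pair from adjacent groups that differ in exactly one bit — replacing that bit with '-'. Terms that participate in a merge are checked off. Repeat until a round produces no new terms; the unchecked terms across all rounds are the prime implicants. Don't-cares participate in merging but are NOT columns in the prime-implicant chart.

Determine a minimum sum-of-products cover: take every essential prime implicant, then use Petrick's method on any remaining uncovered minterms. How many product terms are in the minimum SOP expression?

5

[col 0] 0000*, 0010*, 0011*, 0100*, 0101*, 0110*, 0111*, 1001*, 1011*, 1100*, 1110*, 1111*
[col 1] -011*, -100*, -110*, -111*, 0-00*, 0-10*, 0-11*, 00-0*, 001-*, 01-0*, 01-1*, 010-*, 011-*, 1-11*, 10-1, 11-0*, 111-*
[col 2] --11, -1-0, -11-, 0--0, 0-1-, 01--
Prime implicants: --11, -1-0, -11-, 0--0, 0-1-, 01--, 10-1
PI chart (minterm → PIs covering it):
  0 | 0--0  (sole → essential)
  2 | 0--0,0-1-
  3 | --11,0-1-
  4 | -1-0,0--0,01--
  5 | 01--  (sole → essential)
  6 | -1-0,-11-,0--0,0-1-,01--
  7 | --11,-11-,0-1-,01--
  9 | 10-1  (sole → essential)
  11 | --11,10-1
  12 | -1-0  (sole → essential)
  14 | -1-0,-11-
  15 | --11,-11-
Essential prime implicants: -1-0, 0--0, 01--, 10-1
Petrick residual → --11
Minimum SOP uses 5 PIs: cd + bd' + a'd' + a'b + ab'd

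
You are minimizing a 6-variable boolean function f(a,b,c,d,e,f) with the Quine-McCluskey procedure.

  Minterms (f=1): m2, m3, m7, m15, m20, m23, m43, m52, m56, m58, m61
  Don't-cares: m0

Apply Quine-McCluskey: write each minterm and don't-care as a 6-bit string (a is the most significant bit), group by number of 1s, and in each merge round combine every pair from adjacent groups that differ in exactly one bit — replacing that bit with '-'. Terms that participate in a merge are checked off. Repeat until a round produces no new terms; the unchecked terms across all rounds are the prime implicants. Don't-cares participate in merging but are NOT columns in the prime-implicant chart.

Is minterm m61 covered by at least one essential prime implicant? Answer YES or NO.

size-2^0 implicants → 000000(✓)  000010(✓)  000011(✓)  000111(✓)  001111(✓)  010100(✓)  010111(✓)  101011  110100(✓)  111000(✓)  111010(✓)  111101
size-2^1 implicants → -10100  0-0111  00-111  000-11  0000-0  00001-  1110-0
Unchecked terms (primes): -10100, 0-0111, 00-111, 000-11, 0000-0, 00001-, 101011, 1110-0, 111101
Minterm coverage:
  m2 ⊆ 0000-0,00001-
  m3 ⊆ 000-11,00001-
  m7 ⊆ 0-0111,00-111,000-11
  m15 ⊆ 00-111 [E]
  m20 ⊆ -10100 [E]
  m23 ⊆ 0-0111 [E]
  m43 ⊆ 101011 [E]
  m52 ⊆ -10100 [E]
  m56 ⊆ 1110-0 [E]
  m58 ⊆ 1110-0 [E]
  m61 ⊆ 111101 [E]
E = {-10100, 0-0111, 00-111, 101011, 1110-0, 111101}

YES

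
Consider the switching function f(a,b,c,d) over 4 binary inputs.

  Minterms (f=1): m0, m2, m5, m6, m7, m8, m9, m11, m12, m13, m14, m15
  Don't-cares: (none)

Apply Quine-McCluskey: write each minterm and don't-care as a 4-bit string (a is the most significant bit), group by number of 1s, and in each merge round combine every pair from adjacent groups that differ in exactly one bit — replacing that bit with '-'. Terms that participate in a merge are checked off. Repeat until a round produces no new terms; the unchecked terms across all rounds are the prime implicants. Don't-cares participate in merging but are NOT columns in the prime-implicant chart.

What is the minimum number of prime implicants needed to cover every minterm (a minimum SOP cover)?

5

Round 0: 0000✓ 0010✓ 0101✓ 0110✓ 0111✓ 1000✓ 1001✓ 1011✓ 1100✓ 1101✓ 1110✓ 1111✓
Round 1: -000 -101✓ -110✓ -111✓ 0-10 00-0 01-1✓ 011-✓ 1-00✓ 1-01✓ 1-11✓ 10-1✓ 100-✓ 11-0✓ 11-1✓ 110-✓ 111-✓
Round 2: -1-1 -11- 1--1 1-0- 11--
PIs = {-000, -1-1, -11-, 0-10, 00-0, 1--1, 1-0-, 11--}
Coverage chart:
  m0: -000,00-0
  m2: 0-10,00-0
  m5: -1-1 ←essential
  m6: -11-,0-10
  m7: -1-1,-11-
  m8: -000,1-0-
  m9: 1--1,1-0-
  m11: 1--1 ←essential
  m12: 1-0-,11--
  m13: -1-1,1--1,1-0-,11--
  m14: -11-,11--
  m15: -1-1,-11-,1--1,11--
Essential: -1-1, 1--1
Petrick residual → -000, 0-10, 11--
Min cover (5 terms): b'c'd' + bd + a'cd' + ad + ab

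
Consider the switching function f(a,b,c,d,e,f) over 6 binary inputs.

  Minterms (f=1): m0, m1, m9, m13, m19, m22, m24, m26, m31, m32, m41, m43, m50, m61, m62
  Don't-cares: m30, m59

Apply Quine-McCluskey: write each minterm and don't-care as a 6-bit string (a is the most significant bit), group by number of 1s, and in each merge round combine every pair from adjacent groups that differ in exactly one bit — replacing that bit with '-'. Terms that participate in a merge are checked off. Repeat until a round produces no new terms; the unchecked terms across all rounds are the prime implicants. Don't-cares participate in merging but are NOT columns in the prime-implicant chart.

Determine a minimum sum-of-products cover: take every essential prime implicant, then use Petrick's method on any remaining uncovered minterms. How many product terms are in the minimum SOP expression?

11

Round 0: 000000✓ 000001✓ 001001✓ 001101✓ 010011 010110✓ 011000✓ 011010✓ 011110✓ 011111✓ 100000✓ 101001✓ 101011✓ 110010 111011✓ 111101 111110✓
Round 1: -00000 -01001 -11110 00-001 00000- 001-01 01-110 011-10 0110-0 01111- 1-1011 1010-1
PIs = {-00000, -01001, -11110, 00-001, 00000-, 001-01, 01-110, 010011, 011-10, 0110-0, 01111-, 1-1011, 1010-1, 110010, 111101}
Coverage chart:
  m0: -00000,00000-
  m1: 00-001,00000-
  m9: -01001,00-001,001-01
  m13: 001-01 ←essential
  m19: 010011 ←essential
  m22: 01-110 ←essential
  m24: 0110-0 ←essential
  m26: 011-10,0110-0
  m31: 01111- ←essential
  m32: -00000 ←essential
  m41: -01001,1010-1
  m43: 1-1011,1010-1
  m50: 110010 ←essential
  m61: 111101 ←essential
  m62: -11110 ←essential
Essential: -00000, -11110, 001-01, 01-110, 010011, 0110-0, 01111-, 110010, 111101
Petrick residual → 00-001, 1010-1
Min cover (11 terms): b'c'd'e'f' + bcdef' + a'b'd'e'f + a'b'ce'f + a'bdef' + a'bc'd'ef + a'bcd'f' + a'bcde + ab'cd'f + abc'd'ef' + abcde'f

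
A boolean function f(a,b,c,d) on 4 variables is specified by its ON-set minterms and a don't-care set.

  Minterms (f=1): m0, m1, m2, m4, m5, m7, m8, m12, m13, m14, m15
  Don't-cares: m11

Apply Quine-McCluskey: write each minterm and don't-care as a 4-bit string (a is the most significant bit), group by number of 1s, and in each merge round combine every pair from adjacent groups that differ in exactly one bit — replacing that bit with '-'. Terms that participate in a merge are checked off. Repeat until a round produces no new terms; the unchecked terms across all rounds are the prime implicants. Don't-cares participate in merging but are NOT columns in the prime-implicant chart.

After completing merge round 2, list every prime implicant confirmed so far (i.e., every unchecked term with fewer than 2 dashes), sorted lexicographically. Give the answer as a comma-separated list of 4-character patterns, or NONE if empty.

[col 0] 0000*, 0001*, 0010*, 0100*, 0101*, 0111*, 1000*, 1011*, 1100*, 1101*, 1110*, 1111*
[col 1] -000*, -100*, -101*, -111*, 0-00*, 0-01*, 00-0, 000-*, 01-1*, 010-*, 1-00*, 1-11, 11-0*, 11-1*, 110-*, 111-*
[col 2] --00, -1-1, -10-, 0-0-, 11--
Prime implicants: --00, -1-1, -10-, 0-0-, 00-0, 1-11, 11--

00-0, 1-11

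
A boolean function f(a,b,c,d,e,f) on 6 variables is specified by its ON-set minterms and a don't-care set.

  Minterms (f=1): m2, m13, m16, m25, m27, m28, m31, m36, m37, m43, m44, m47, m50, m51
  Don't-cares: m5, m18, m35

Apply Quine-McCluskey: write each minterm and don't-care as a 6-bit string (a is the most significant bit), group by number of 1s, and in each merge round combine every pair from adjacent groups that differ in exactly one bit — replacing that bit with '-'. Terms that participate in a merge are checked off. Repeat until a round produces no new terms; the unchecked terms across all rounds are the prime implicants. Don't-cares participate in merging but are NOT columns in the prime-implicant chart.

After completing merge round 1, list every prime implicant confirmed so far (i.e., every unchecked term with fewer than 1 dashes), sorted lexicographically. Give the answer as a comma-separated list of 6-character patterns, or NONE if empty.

[col 0] 000010*, 000101*, 001101*, 010000*, 010010*, 011001*, 011011*, 011100, 011111*, 100011*, 100100*, 100101*, 101011*, 101100*, 101111*, 110010*, 110011*
[col 1] -00101, -10010, 0-0010, 00-101, 0100-0, 011-11, 0110-1, 1-0011, 10-011, 10-100, 10010-, 101-11, 11001-
Prime implicants: -00101, -10010, 0-0010, 00-101, 0100-0, 011-11, 0110-1, 011100, 1-0011, 10-011, 10-100, 10010-, 101-11, 11001-

011100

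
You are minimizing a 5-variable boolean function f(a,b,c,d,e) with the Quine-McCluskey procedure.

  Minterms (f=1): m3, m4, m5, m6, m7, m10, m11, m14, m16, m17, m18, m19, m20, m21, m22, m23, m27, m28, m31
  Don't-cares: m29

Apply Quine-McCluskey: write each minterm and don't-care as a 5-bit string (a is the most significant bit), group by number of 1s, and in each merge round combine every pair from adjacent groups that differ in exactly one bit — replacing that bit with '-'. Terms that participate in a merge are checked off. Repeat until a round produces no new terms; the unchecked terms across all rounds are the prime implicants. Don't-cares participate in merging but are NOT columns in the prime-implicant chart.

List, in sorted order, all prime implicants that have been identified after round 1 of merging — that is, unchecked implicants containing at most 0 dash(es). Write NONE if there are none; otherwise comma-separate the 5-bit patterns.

size-2^0 implicants → 00011(✓)  00100(✓)  00101(✓)  00110(✓)  00111(✓)  01010(✓)  01011(✓)  01110(✓)  10000(✓)  10001(✓)  10010(✓)  10011(✓)  10100(✓)  10101(✓)  10110(✓)  10111(✓)  11011(✓)  11100(✓)  11101(✓)  11111(✓)
size-2^1 implicants → -0011(✓)  -0100(✓)  -0101(✓)  -0110(✓)  -0111(✓)  -1011(✓)  0-011(✓)  0-110  00-11(✓)  001-0(✓)  001-1(✓)  0010-(✓)  0011-(✓)  01-10  0101-  1-011(✓)  1-100(✓)  1-101(✓)  1-111(✓)  10-00(✓)  10-01(✓)  10-10(✓)  10-11(✓)  100-0(✓)  100-1(✓)  1000-(✓)  1001-(✓)  101-0(✓)  101-1(✓)  1010-(✓)  1011-(✓)  11-11(✓)  111-1(✓)  1110-(✓)
size-2^2 implicants → --011  -0-11  -01-0(✓)  -01-1(✓)  -010-(✓)  -011-(✓)  001--(✓)  1--11  1-1-1  1-10-  10--0(✓)  10--1(✓)  10-0-(✓)  10-1-(✓)  100--(✓)  101--(✓)
size-2^3 implicants → -01--  10---
Unchecked terms (primes): --011, -0-11, -01--, 0-110, 01-10, 0101-, 1--11, 1-1-1, 1-10-, 10---

NONE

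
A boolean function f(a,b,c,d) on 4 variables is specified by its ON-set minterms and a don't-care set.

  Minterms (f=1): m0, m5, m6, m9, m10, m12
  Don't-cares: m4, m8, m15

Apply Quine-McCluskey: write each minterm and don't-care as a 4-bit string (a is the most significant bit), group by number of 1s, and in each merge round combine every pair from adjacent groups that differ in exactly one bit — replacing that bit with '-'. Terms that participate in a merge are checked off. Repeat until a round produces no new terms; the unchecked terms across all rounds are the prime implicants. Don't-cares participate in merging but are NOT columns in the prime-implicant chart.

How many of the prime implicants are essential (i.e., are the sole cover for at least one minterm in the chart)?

size-2^0 implicants → 0000(✓)  0100(✓)  0101(✓)  0110(✓)  1000(✓)  1001(✓)  1010(✓)  1100(✓)  1111
size-2^1 implicants → -000(✓)  -100(✓)  0-00(✓)  01-0  010-  1-00(✓)  10-0  100-
size-2^2 implicants → --00
Unchecked terms (primes): --00, 01-0, 010-, 10-0, 100-, 1111
Minterm coverage:
  m0 ⊆ --00 [E]
  m5 ⊆ 010- [E]
  m6 ⊆ 01-0 [E]
  m9 ⊆ 100- [E]
  m10 ⊆ 10-0 [E]
  m12 ⊆ --00 [E]
E = {--00, 01-0, 010-, 10-0, 100-}

5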